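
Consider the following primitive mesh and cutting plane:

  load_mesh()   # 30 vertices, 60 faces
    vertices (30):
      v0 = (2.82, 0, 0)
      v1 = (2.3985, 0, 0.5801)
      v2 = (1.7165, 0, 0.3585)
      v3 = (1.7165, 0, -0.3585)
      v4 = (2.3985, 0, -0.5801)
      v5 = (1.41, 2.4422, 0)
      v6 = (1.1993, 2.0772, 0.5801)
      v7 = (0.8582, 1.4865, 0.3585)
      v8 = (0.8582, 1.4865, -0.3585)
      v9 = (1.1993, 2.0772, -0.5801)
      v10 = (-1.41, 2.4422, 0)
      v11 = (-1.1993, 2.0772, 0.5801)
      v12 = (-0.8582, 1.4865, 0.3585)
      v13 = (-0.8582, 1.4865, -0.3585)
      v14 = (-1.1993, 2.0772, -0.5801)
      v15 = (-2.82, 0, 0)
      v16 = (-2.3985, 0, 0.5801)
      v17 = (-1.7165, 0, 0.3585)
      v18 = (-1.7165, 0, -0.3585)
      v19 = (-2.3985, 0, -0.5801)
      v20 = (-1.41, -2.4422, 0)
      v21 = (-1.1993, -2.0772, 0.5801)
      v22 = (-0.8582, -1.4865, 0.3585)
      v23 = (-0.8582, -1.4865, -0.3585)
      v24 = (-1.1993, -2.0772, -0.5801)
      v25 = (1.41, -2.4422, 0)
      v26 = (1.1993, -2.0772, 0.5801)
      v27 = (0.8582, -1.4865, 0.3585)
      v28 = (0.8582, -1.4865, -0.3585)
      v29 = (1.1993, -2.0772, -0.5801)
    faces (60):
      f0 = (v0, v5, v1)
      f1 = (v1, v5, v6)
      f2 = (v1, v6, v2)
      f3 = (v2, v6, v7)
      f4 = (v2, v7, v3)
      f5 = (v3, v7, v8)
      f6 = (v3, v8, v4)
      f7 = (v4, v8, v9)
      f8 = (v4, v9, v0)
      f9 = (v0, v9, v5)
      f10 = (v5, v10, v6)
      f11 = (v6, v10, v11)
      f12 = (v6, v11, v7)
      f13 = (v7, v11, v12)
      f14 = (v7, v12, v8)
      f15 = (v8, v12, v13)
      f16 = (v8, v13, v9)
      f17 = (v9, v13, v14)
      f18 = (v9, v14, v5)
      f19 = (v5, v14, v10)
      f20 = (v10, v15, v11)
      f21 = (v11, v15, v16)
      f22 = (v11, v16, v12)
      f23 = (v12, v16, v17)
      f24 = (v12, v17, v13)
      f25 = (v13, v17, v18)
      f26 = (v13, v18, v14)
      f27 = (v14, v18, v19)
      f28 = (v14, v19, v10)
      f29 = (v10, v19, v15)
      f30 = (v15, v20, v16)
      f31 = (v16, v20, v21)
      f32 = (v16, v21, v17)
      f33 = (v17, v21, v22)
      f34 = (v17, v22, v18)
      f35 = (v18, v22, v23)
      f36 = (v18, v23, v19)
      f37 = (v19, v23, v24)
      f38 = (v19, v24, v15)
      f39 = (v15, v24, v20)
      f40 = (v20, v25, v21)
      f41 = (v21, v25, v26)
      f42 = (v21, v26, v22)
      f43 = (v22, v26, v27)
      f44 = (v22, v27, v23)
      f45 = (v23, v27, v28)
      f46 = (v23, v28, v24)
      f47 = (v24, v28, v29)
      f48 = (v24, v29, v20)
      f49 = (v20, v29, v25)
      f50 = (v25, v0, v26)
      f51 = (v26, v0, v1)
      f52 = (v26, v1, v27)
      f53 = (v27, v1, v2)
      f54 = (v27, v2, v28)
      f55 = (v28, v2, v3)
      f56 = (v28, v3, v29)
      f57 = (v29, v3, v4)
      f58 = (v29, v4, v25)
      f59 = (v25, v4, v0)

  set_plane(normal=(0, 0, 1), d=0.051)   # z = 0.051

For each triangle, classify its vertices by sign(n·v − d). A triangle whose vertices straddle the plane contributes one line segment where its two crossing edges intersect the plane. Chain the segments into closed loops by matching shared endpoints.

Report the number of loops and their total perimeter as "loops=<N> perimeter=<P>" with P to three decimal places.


loops=2 perimeter=26.996

Straddling triangles (24 of 60):
  (v0,v5,v1) [--+] → (1.4969, 2.22749, 0.051)–(2.78294, 0, 0.051)  len=2.5721
  (v1,v5,v6) [+-+] → (1.4969, 2.22749, 0.051)–(1.39148, 2.41011, 0.051)  len=0.2109
  (v2,v7,v3) [++-] → (1.2263, 0.848984, 0.051)–(1.7165, 0, 0.051)  len=0.9803
  (v3,v7,v8) [-+-] → (1.2263, 0.848984, 0.051)–(0.8582, 1.4865, 0.051)  len=0.7362
  (v5,v10,v6) [--+] → (-1.1806, 2.41011, 0.051)–(1.39148, 2.41011, 0.051)  len=2.5721
  (v6,v10,v11) [+-+] → (-1.1806, 2.41011, 0.051)–(-1.39148, 2.41011, 0.051)  len=0.2109
  (v7,v12,v8) [++-] → (-0.122087, 1.4865, 0.051)–(0.8582, 1.4865, 0.051)  len=0.9803
  (v8,v12,v13) [-+-] → (-0.122087, 1.4865, 0.051)–(-0.8582, 1.4865, 0.051)  len=0.7361
  (v10,v15,v11) [--+] → (-2.67751, 0.182619, 0.051)–(-1.39148, 2.41011, 0.051)  len=2.5721
  (v11,v15,v16) [+-+] → (-2.67751, 0.182619, 0.051)–(-2.78294, 0, 0.051)  len=0.2109
  (v12,v17,v13) [++-] → (-1.3484, 0.637516, 0.051)–(-0.8582, 1.4865, 0.051)  len=0.9803
  (v13,v17,v18) [-+-] → (-1.3484, 0.637516, 0.051)–(-1.7165, 0, 0.051)  len=0.7362
  (v15,v20,v16) [--+] → (-1.4969, -2.22749, 0.051)–(-2.78294, 0, 0.051)  len=2.5721
  (v16,v20,v21) [+-+] → (-1.4969, -2.22749, 0.051)–(-1.39148, -2.41011, 0.051)  len=0.2109
  (v17,v22,v18) [++-] → (-1.2263, -0.848984, 0.051)–(-1.7165, 0, 0.051)  len=0.9803
  (v18,v22,v23) [-+-] → (-1.2263, -0.848984, 0.051)–(-0.8582, -1.4865, 0.051)  len=0.7362
  (v20,v25,v21) [--+] → (1.1806, -2.41011, 0.051)–(-1.39148, -2.41011, 0.051)  len=2.5721
  (v21,v25,v26) [+-+] → (1.1806, -2.41011, 0.051)–(1.39148, -2.41011, 0.051)  len=0.2109
  (v22,v27,v23) [++-] → (0.122087, -1.4865, 0.051)–(-0.8582, -1.4865, 0.051)  len=0.9803
  (v23,v27,v28) [-+-] → (0.122087, -1.4865, 0.051)–(0.8582, -1.4865, 0.051)  len=0.7361
  (v25,v0,v26) [--+] → (2.67751, -0.182619, 0.051)–(1.39148, -2.41011, 0.051)  len=2.5721
  (v26,v0,v1) [+-+] → (2.67751, -0.182619, 0.051)–(2.78294, 0, 0.051)  len=0.2109
  (v27,v2,v28) [++-] → (1.3484, -0.637516, 0.051)–(0.8582, -1.4865, 0.051)  len=0.9803
  (v28,v2,v3) [-+-] → (1.3484, -0.637516, 0.051)–(1.7165, 0, 0.051)  len=0.7362

Chained into 2 loop(s):
  loop 1: 12 segments, perimeter = 16.6977
  loop 2: 12 segments, perimeter = 10.2988
Total perimeter = 26.996


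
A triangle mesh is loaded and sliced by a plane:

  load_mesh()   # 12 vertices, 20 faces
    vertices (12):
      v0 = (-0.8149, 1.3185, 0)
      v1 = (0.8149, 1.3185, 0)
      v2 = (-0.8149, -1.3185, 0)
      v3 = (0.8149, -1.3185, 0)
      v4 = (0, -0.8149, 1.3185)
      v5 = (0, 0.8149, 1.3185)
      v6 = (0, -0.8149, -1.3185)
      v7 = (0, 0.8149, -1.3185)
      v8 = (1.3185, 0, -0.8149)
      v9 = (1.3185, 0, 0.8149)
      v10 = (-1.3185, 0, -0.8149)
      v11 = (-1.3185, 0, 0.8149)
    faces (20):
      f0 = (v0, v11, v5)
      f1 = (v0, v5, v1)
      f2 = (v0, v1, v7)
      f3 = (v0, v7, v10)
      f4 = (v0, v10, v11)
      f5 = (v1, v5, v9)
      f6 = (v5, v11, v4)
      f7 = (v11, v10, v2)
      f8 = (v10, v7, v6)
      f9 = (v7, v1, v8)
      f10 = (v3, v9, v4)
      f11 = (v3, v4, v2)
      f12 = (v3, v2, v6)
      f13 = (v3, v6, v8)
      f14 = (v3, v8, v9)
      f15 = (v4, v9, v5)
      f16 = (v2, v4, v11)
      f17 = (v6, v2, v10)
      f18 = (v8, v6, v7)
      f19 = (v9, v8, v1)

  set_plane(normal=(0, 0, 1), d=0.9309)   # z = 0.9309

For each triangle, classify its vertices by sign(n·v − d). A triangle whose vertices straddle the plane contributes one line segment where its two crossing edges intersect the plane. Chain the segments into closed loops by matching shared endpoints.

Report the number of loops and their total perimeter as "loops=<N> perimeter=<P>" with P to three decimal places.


Straddling triangles (8 of 20):
  (v0,v11,v5) [--+] → (-1.01479, 0.187705, 0.9309)–(-0.239556, 0.962944, 0.9309)  len=1.0964
  (v0,v5,v1) [-+-] → (-0.239556, 0.962944, 0.9309)–(0.239556, 0.962944, 0.9309)  len=0.4791
  (v1,v5,v9) [-+-] → (0.239556, 0.962944, 0.9309)–(1.01479, 0.187705, 0.9309)  len=1.0964
  (v5,v11,v4) [+-+] → (-1.01479, 0.187705, 0.9309)–(-1.01479, -0.187705, 0.9309)  len=0.3754
  (v3,v9,v4) [--+] → (1.01479, -0.187705, 0.9309)–(0.239556, -0.962944, 0.9309)  len=1.0964
  (v3,v4,v2) [-+-] → (0.239556, -0.962944, 0.9309)–(-0.239556, -0.962944, 0.9309)  len=0.4791
  (v4,v9,v5) [+-+] → (1.01479, -0.187705, 0.9309)–(1.01479, 0.187705, 0.9309)  len=0.3754
  (v2,v4,v11) [-+-] → (-0.239556, -0.962944, 0.9309)–(-1.01479, -0.187705, 0.9309)  len=1.0964

Chained into 1 loop(s):
  loop 1: 8 segments, perimeter = 6.0945
Total perimeter = 6.094

loops=1 perimeter=6.094


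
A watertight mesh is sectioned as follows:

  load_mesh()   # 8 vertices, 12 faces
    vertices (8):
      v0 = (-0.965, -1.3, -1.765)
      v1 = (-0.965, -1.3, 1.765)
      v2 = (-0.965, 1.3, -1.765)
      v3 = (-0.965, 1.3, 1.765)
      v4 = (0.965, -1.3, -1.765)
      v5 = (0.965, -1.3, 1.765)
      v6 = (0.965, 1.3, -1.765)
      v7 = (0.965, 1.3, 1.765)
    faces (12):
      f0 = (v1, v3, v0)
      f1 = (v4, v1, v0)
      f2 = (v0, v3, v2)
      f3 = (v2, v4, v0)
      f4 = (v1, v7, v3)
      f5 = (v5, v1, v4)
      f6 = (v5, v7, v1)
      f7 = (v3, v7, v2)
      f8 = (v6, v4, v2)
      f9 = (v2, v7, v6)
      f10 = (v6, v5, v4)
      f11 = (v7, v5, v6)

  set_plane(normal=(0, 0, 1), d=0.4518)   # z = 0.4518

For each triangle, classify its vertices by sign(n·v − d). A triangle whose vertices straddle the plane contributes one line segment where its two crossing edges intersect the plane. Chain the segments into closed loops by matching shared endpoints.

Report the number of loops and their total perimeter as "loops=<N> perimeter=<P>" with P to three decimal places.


loops=1 perimeter=9.060

Straddling triangles (8 of 12):
  (v1,v3,v0) [++-] → (-0.965, 0.332771, 0.4518)–(-0.965, -1.3, 0.4518)  len=1.6328
  (v4,v1,v0) [-+-] → (-0.247018, -1.3, 0.4518)–(-0.965, -1.3, 0.4518)  len=0.7180
  (v0,v3,v2) [-+-] → (-0.965, 0.332771, 0.4518)–(-0.965, 1.3, 0.4518)  len=0.9672
  (v5,v1,v4) [++-] → (-0.247018, -1.3, 0.4518)–(0.965, -1.3, 0.4518)  len=1.2120
  (v3,v7,v2) [++-] → (0.247018, 1.3, 0.4518)–(-0.965, 1.3, 0.4518)  len=1.2120
  (v2,v7,v6) [-+-] → (0.247018, 1.3, 0.4518)–(0.965, 1.3, 0.4518)  len=0.7180
  (v6,v5,v4) [-+-] → (0.965, -0.332771, 0.4518)–(0.965, -1.3, 0.4518)  len=0.9672
  (v7,v5,v6) [++-] → (0.965, -0.332771, 0.4518)–(0.965, 1.3, 0.4518)  len=1.6328

Chained into 1 loop(s):
  loop 1: 8 segments, perimeter = 9.0600
Total perimeter = 9.060


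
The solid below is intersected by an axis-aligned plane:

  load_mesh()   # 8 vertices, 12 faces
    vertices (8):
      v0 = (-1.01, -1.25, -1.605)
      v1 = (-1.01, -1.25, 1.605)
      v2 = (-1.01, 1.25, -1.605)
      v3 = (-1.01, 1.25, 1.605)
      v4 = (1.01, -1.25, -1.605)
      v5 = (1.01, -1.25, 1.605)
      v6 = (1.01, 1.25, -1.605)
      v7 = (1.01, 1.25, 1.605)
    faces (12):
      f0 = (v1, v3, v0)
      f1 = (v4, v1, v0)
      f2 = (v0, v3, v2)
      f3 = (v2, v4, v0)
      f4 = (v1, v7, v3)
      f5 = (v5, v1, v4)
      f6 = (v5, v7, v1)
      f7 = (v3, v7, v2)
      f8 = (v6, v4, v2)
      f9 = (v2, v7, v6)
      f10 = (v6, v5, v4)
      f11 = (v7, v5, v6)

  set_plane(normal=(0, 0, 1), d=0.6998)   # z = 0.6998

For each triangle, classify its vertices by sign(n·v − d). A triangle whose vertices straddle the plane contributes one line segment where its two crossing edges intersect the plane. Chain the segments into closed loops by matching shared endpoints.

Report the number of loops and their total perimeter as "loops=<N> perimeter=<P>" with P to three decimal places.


loops=1 perimeter=9.040

Straddling triangles (8 of 12):
  (v1,v3,v0) [++-] → (-1.01, 0.545016, 0.6998)–(-1.01, -1.25, 0.6998)  len=1.7950
  (v4,v1,v0) [-+-] → (-0.440373, -1.25, 0.6998)–(-1.01, -1.25, 0.6998)  len=0.5696
  (v0,v3,v2) [-+-] → (-1.01, 0.545016, 0.6998)–(-1.01, 1.25, 0.6998)  len=0.7050
  (v5,v1,v4) [++-] → (-0.440373, -1.25, 0.6998)–(1.01, -1.25, 0.6998)  len=1.4504
  (v3,v7,v2) [++-] → (0.440373, 1.25, 0.6998)–(-1.01, 1.25, 0.6998)  len=1.4504
  (v2,v7,v6) [-+-] → (0.440373, 1.25, 0.6998)–(1.01, 1.25, 0.6998)  len=0.5696
  (v6,v5,v4) [-+-] → (1.01, -0.545016, 0.6998)–(1.01, -1.25, 0.6998)  len=0.7050
  (v7,v5,v6) [++-] → (1.01, -0.545016, 0.6998)–(1.01, 1.25, 0.6998)  len=1.7950

Chained into 1 loop(s):
  loop 1: 8 segments, perimeter = 9.0400
Total perimeter = 9.040


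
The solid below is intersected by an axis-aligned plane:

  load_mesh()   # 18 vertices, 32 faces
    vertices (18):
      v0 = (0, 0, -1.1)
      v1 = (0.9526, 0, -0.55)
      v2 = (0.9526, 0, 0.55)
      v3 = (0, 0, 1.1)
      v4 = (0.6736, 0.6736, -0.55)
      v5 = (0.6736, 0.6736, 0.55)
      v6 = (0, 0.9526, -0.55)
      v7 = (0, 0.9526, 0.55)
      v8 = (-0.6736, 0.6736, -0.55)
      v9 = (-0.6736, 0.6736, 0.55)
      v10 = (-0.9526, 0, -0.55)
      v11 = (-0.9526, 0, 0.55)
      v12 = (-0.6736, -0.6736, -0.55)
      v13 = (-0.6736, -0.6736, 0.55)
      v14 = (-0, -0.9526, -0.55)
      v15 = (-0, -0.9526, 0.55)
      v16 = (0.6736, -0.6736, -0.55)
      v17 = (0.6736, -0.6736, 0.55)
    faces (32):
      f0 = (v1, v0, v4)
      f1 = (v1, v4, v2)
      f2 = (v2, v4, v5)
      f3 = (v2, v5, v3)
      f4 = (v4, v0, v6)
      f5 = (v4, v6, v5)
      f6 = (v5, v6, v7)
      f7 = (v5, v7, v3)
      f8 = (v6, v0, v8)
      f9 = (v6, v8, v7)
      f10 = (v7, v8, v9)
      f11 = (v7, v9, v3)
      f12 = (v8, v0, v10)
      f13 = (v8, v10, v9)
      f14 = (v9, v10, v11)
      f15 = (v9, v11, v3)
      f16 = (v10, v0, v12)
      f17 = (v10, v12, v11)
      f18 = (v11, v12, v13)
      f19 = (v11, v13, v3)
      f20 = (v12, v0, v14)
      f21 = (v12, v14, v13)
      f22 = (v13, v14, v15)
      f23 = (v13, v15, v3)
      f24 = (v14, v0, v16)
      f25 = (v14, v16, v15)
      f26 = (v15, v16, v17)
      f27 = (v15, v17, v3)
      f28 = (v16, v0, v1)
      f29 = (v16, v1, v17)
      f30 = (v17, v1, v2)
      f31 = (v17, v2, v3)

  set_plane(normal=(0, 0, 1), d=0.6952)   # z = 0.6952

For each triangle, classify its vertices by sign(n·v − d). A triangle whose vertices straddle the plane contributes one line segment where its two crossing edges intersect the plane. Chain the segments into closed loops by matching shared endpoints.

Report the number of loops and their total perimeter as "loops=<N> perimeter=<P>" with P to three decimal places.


Straddling triangles (8 of 32):
  (v2,v5,v3) [--+] → (0.49577, 0.49577, 0.6952)–(0.701114, 0, 0.6952)  len=0.5366
  (v5,v7,v3) [--+] → (0, 0.701114, 0.6952)–(0.49577, 0.49577, 0.6952)  len=0.5366
  (v7,v9,v3) [--+] → (-0.49577, 0.49577, 0.6952)–(0, 0.701114, 0.6952)  len=0.5366
  (v9,v11,v3) [--+] → (-0.701114, 0, 0.6952)–(-0.49577, 0.49577, 0.6952)  len=0.5366
  (v11,v13,v3) [--+] → (-0.49577, -0.49577, 0.6952)–(-0.701114, 0, 0.6952)  len=0.5366
  (v13,v15,v3) [--+] → (0, -0.701114, 0.6952)–(-0.49577, -0.49577, 0.6952)  len=0.5366
  (v15,v17,v3) [--+] → (0.49577, -0.49577, 0.6952)–(0, -0.701114, 0.6952)  len=0.5366
  (v17,v2,v3) [--+] → (0.701114, 0, 0.6952)–(0.49577, -0.49577, 0.6952)  len=0.5366

Chained into 1 loop(s):
  loop 1: 8 segments, perimeter = 4.2929
Total perimeter = 4.293

loops=1 perimeter=4.293


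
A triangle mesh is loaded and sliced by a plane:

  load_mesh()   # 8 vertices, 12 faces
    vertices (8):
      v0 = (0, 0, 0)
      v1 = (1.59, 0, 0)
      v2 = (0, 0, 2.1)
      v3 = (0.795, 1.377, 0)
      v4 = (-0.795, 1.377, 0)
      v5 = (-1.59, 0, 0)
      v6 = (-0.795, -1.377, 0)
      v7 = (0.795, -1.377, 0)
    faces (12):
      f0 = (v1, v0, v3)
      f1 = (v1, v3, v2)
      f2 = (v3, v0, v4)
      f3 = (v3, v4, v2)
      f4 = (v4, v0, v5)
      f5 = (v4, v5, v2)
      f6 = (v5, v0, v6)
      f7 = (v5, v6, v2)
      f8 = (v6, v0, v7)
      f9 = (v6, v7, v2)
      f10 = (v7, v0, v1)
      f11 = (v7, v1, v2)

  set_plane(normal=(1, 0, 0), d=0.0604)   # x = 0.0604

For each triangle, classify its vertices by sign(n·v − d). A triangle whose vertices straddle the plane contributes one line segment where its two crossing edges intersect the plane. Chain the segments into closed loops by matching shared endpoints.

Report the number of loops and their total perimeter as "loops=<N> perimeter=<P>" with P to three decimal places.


loops=1 perimeter=7.658

Straddling triangles (8 of 12):
  (v1,v0,v3) [+-+] → (0.0604, 0, 0)–(0.0604, 0.104617, 0)  len=0.1046
  (v1,v3,v2) [++-] → (0.0604, 0.104617, 1.94045)–(0.0604, 0, 2.02023)  len=0.1316
  (v3,v0,v4) [+--] → (0.0604, 0.104617, 0)–(0.0604, 1.377, 0)  len=1.2724
  (v3,v4,v2) [+--] → (0.0604, 1.377, 0)–(0.0604, 0.104617, 1.94045)  len=2.3204
  (v6,v0,v7) [--+] → (0.0604, -0.104617, 0)–(0.0604, -1.377, 0)  len=1.2724
  (v6,v7,v2) [-+-] → (0.0604, -1.377, 0)–(0.0604, -0.104617, 1.94045)  len=2.3204
  (v7,v0,v1) [+-+] → (0.0604, -0.104617, 0)–(0.0604, 0, 0)  len=0.1046
  (v7,v1,v2) [++-] → (0.0604, 0, 2.02023)–(0.0604, -0.104617, 1.94045)  len=0.1316

Chained into 1 loop(s):
  loop 1: 8 segments, perimeter = 7.6579
Total perimeter = 7.658


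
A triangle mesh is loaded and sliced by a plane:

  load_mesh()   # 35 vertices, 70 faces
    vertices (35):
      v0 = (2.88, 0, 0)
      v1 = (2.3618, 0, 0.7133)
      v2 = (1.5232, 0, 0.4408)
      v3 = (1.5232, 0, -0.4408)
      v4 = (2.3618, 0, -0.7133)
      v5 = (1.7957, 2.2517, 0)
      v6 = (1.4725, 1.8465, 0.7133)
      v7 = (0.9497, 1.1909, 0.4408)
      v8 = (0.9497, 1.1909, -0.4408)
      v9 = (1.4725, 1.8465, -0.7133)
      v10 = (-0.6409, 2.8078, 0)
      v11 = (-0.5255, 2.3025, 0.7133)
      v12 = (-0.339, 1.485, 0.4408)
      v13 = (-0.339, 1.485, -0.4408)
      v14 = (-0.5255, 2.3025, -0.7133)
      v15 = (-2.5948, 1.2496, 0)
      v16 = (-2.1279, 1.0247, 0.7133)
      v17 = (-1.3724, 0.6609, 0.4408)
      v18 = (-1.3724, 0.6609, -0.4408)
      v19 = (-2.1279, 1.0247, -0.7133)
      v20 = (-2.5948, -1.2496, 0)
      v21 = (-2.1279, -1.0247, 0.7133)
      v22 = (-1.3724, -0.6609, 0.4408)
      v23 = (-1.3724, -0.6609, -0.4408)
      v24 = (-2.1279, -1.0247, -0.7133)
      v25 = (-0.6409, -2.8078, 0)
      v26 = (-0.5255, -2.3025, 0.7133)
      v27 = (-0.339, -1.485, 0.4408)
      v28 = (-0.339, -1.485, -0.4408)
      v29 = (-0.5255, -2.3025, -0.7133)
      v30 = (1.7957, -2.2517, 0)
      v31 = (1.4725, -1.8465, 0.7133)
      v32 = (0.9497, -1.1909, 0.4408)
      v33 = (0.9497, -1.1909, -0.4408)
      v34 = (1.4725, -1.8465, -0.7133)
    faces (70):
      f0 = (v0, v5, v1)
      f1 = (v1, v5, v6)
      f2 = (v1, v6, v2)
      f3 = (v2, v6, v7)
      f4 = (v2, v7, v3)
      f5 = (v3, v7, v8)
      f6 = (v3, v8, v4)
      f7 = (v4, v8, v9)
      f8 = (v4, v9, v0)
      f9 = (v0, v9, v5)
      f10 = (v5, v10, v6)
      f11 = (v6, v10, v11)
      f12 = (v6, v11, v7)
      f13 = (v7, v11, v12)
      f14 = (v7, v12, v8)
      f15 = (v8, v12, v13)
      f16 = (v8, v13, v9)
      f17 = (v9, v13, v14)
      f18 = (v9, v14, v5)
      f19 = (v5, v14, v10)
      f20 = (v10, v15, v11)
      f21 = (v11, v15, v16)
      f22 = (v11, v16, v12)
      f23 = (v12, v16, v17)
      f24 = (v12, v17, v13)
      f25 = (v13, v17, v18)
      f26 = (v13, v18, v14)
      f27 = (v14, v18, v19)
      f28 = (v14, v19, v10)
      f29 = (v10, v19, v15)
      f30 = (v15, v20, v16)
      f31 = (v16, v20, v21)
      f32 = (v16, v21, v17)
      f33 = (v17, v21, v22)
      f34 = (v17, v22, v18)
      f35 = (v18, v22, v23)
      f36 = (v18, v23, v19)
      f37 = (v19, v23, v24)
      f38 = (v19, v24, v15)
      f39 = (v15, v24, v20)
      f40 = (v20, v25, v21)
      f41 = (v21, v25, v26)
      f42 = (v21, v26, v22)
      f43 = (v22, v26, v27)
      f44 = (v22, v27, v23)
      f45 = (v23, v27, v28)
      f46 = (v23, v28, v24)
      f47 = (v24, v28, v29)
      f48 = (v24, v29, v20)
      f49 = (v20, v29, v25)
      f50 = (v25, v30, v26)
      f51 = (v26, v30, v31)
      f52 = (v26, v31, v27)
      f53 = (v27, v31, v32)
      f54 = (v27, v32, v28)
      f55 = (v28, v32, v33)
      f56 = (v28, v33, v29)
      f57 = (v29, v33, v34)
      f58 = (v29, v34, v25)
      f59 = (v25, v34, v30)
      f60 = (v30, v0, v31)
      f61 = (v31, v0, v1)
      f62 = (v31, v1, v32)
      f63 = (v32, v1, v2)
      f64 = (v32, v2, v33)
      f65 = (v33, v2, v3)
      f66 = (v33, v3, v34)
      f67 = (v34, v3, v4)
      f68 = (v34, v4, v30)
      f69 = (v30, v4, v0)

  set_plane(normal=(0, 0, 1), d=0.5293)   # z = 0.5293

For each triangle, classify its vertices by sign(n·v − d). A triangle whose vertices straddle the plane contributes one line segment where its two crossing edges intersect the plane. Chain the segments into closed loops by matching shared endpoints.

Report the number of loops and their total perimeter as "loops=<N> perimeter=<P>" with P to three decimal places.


Straddling triangles (28 of 70):
  (v0,v5,v1) [--+] → (2.21577, 0.580839, 0.5293)–(2.49547, 0, 0.5293)  len=0.6447
  (v1,v5,v6) [+-+] → (2.21577, 0.580839, 0.5293)–(1.55587, 1.95102, 0.5293)  len=1.5208
  (v1,v6,v2) [++-] → (1.50673, 0.599689, 0.5293)–(1.79555, 0, 0.5293)  len=0.6656
  (v2,v6,v7) [-+-] → (1.50673, 0.599689, 0.5293)–(1.11949, 1.40382, 0.5293)  len=0.8925
  (v5,v10,v6) [--+] → (0.927336, 2.09447, 0.5293)–(1.55587, 1.95102, 0.5293)  len=0.6447
  (v6,v10,v11) [+-+] → (0.927336, 2.09447, 0.5293)–(-0.555268, 2.43285, 0.5293)  len=1.5207
  (v6,v11,v7) [++-] → (0.470598, 1.55192, 0.5293)–(1.11949, 1.40382, 0.5293)  len=0.6656
  (v7,v11,v12) [-+-] → (0.470598, 1.55192, 0.5293)–(-0.39957, 1.7505, 0.5293)  len=0.8925
  (v10,v15,v11) [--+] → (-1.05929, 2.0309, 0.5293)–(-0.555268, 2.43285, 0.5293)  len=0.6447
  (v11,v15,v16) [+-+] → (-1.05929, 2.0309, 0.5293)–(-2.24834, 1.08271, 0.5293)  len=1.5208
  (v11,v16,v12) [++-] → (-0.919982, 1.33551, 0.5293)–(-0.39957, 1.7505, 0.5293)  len=0.6656
  (v12,v16,v17) [-+-] → (-0.919982, 1.33551, 0.5293)–(-1.61776, 0.779052, 0.5293)  len=0.8925
  (v15,v20,v16) [--+] → (-2.24834, 0.438031, 0.5293)–(-2.24834, 1.08271, 0.5293)  len=0.6447
  (v16,v20,v21) [+-+] → (-2.24834, 0.438031, 0.5293)–(-2.24834, -1.08271, 0.5293)  len=1.5207
  (v16,v21,v17) [++-] → (-1.61776, 0.113467, 0.5293)–(-1.61776, 0.779052, 0.5293)  len=0.6656
  (v17,v21,v22) [-+-] → (-1.61776, 0.113467, 0.5293)–(-1.61776, -0.779052, 0.5293)  len=0.8925
  (v20,v25,v21) [--+] → (-1.74432, -1.48466, 0.5293)–(-2.24834, -1.08271, 0.5293)  len=0.6447
  (v21,v25,v26) [+-+] → (-1.74432, -1.48466, 0.5293)–(-0.555268, -2.43285, 0.5293)  len=1.5208
  (v21,v26,v22) [++-] → (-1.09735, -1.19404, 0.5293)–(-1.61776, -0.779052, 0.5293)  len=0.6656
  (v22,v26,v27) [-+-] → (-1.09735, -1.19404, 0.5293)–(-0.39957, -1.7505, 0.5293)  len=0.8925
  (v25,v30,v26) [--+] → (0.0732674, -2.2894, 0.5293)–(-0.555268, -2.43285, 0.5293)  len=0.6447
  (v26,v30,v31) [+-+] → (0.0732674, -2.2894, 0.5293)–(1.55587, -1.95102, 0.5293)  len=1.5207
  (v26,v31,v27) [++-] → (0.249322, -1.6024, 0.5293)–(-0.39957, -1.7505, 0.5293)  len=0.6656
  (v27,v31,v32) [-+-] → (0.249322, -1.6024, 0.5293)–(1.11949, -1.40382, 0.5293)  len=0.8925
  (v30,v0,v31) [--+] → (1.83557, -1.37018, 0.5293)–(1.55587, -1.95102, 0.5293)  len=0.6447
  (v31,v0,v1) [+-+] → (1.83557, -1.37018, 0.5293)–(2.49547, 0, 0.5293)  len=1.5208
  (v31,v1,v32) [++-] → (1.40831, -0.804131, 0.5293)–(1.11949, -1.40382, 0.5293)  len=0.6656
  (v32,v1,v2) [-+-] → (1.40831, -0.804131, 0.5293)–(1.79555, 0, 0.5293)  len=0.8925

Chained into 2 loop(s):
  loop 1: 14 segments, perimeter = 15.1582
  loop 2: 14 segments, perimeter = 10.9068
Total perimeter = 26.065

loops=2 perimeter=26.065


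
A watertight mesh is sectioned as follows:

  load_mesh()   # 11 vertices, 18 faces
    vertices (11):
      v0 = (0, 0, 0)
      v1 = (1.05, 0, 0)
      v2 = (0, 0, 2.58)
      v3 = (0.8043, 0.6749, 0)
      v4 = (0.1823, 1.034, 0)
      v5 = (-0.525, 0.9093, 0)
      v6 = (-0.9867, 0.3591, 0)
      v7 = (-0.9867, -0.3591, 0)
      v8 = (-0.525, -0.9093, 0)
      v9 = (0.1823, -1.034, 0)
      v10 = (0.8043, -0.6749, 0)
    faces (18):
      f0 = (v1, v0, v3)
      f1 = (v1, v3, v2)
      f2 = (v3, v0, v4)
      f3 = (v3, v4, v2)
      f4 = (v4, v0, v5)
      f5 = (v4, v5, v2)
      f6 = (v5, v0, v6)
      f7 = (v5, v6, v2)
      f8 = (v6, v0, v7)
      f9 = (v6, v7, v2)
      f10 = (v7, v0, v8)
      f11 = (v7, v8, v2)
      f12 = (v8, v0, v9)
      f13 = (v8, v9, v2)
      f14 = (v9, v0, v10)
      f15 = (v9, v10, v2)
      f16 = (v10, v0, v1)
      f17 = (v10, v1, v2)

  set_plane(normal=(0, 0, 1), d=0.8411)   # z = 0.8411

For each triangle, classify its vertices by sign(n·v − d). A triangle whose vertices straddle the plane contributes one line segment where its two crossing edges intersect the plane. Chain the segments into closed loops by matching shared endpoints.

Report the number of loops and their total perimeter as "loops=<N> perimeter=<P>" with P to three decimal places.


loops=1 perimeter=4.357

Straddling triangles (9 of 18):
  (v1,v3,v2) [--+] → (0.542092, 0.454877, 0.8411)–(0.707692, 0, 0.8411)  len=0.4841
  (v3,v4,v2) [--+] → (0.122869, 0.696908, 0.8411)–(0.542092, 0.454877, 0.8411)  len=0.4841
  (v4,v5,v2) [--+] → (-0.353846, 0.612861, 0.8411)–(0.122869, 0.696908, 0.8411)  len=0.4841
  (v5,v6,v2) [--+] → (-0.665028, 0.242031, 0.8411)–(-0.353846, 0.612861, 0.8411)  len=0.4841
  (v6,v7,v2) [--+] → (-0.665028, -0.242031, 0.8411)–(-0.665028, 0.242031, 0.8411)  len=0.4841
  (v7,v8,v2) [--+] → (-0.353846, -0.612861, 0.8411)–(-0.665028, -0.242031, 0.8411)  len=0.4841
  (v8,v9,v2) [--+] → (0.122869, -0.696908, 0.8411)–(-0.353846, -0.612861, 0.8411)  len=0.4841
  (v9,v10,v2) [--+] → (0.542092, -0.454877, 0.8411)–(0.122869, -0.696908, 0.8411)  len=0.4841
  (v10,v1,v2) [--+] → (0.707692, 0, 0.8411)–(0.542092, -0.454877, 0.8411)  len=0.4841

Chained into 1 loop(s):
  loop 1: 9 segments, perimeter = 4.3567
Total perimeter = 4.357


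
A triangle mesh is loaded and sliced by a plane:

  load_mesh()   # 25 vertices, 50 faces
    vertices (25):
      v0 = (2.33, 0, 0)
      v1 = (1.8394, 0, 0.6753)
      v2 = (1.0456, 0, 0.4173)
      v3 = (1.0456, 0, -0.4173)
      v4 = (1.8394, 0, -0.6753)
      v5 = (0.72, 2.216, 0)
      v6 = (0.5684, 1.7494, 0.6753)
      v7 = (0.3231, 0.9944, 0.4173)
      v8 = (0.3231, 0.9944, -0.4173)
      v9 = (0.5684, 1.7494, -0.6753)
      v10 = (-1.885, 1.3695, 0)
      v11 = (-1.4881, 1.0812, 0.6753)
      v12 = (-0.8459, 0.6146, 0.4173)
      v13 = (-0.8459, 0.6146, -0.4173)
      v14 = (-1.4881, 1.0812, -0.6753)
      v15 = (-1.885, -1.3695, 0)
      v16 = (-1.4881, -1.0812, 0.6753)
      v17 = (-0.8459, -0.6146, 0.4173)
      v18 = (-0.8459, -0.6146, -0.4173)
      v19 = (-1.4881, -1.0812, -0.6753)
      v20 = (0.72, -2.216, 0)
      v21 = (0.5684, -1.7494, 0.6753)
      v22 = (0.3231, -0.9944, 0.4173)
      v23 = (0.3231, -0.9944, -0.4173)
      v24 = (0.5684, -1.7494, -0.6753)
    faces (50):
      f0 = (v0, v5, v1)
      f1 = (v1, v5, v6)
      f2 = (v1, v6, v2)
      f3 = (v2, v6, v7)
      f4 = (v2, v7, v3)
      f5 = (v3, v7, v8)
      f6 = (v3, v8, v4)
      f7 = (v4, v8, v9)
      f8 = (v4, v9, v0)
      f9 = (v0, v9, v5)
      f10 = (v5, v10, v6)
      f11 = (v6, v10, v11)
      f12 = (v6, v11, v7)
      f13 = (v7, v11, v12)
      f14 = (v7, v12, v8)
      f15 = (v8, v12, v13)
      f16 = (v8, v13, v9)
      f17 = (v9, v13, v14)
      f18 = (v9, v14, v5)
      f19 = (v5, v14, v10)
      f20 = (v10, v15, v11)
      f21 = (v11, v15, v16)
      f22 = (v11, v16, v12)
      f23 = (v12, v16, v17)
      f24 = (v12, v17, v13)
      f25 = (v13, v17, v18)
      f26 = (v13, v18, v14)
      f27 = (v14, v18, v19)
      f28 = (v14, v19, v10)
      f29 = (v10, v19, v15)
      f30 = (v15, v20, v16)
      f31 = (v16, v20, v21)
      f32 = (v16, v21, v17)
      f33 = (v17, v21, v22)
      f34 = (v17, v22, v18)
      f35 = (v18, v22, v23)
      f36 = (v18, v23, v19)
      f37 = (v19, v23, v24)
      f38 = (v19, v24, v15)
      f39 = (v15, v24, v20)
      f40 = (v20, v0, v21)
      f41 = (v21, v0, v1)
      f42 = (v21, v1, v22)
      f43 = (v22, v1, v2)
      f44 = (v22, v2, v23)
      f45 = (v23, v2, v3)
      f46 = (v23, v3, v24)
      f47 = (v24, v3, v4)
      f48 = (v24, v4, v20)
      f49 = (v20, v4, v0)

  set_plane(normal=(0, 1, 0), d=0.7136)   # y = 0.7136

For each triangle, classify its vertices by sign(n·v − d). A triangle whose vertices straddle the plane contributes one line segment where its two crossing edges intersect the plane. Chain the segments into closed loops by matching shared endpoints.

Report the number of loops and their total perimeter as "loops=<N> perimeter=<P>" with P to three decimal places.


loops=2 perimeter=8.554

Straddling triangles (22 of 50):
  (v0,v5,v1) [-+-] → (1.81155, 0.7136, 0)–(1.47893, 0.7136, 0.457839)  len=0.5659
  (v1,v5,v6) [-++] → (1.47893, 0.7136, 0.457839)–(1.32094, 0.7136, 0.6753)  len=0.2688
  (v1,v6,v2) [-+-] → (1.32094, 0.7136, 0.6753)–(0.850945, 0.7136, 0.522541)  len=0.4942
  (v2,v6,v7) [-++] → (0.850945, 0.7136, 0.522541)–(0.527121, 0.7136, 0.4173)  len=0.3405
  (v2,v7,v3) [-+-] → (0.527121, 0.7136, 0.4173)–(0.527121, 0.7136, 0.181625)  len=0.2357
  (v3,v7,v8) [-++] → (0.527121, 0.7136, 0.181625)–(0.527121, 0.7136, -0.4173)  len=0.5989
  (v3,v8,v4) [-+-] → (0.527121, 0.7136, -0.4173)–(0.751275, 0.7136, -0.490154)  len=0.2357
  (v4,v8,v9) [-++] → (0.751275, 0.7136, -0.490154)–(1.32094, 0.7136, -0.6753)  len=0.5990
  (v4,v9,v0) [-+-] → (1.32094, 0.7136, -0.6753)–(1.61142, 0.7136, -0.275462)  len=0.4942
  (v0,v9,v5) [-++] → (1.61142, 0.7136, -0.275462)–(1.81155, 0.7136, 0)  len=0.3405
  (v7,v11,v12) [++-] → (-0.982158, 0.7136, 0.472041)–(-0.541184, 0.7136, 0.4173)  len=0.4444
  (v7,v12,v8) [+-+] → (-0.541184, 0.7136, 0.4173)–(-0.541184, 0.7136, 0.19975)  len=0.2175
  (v8,v12,v13) [+--] → (-0.541184, 0.7136, 0.19975)–(-0.541184, 0.7136, -0.4173)  len=0.6171
  (v8,v13,v9) [+-+] → (-0.541184, 0.7136, -0.4173)–(-0.722516, 0.7136, -0.439808)  len=0.1827
  (v9,v13,v14) [+-+] → (-0.722516, 0.7136, -0.439808)–(-0.982158, 0.7136, -0.472041)  len=0.2616
  (v10,v15,v11) [+-+] → (-1.885, 0.7136, 0)–(-1.54763, 0.7136, 0.574006)  len=0.6658
  (v11,v15,v16) [+--] → (-1.54763, 0.7136, 0.574006)–(-1.4881, 0.7136, 0.6753)  len=0.1175
  (v11,v16,v12) [+--] → (-1.4881, 0.7136, 0.6753)–(-0.982158, 0.7136, 0.472041)  len=0.5452
  (v13,v18,v14) [--+] → (-1.34889, 0.7136, -0.619373)–(-0.982158, 0.7136, -0.472041)  len=0.3952
  (v14,v18,v19) [+--] → (-1.34889, 0.7136, -0.619373)–(-1.4881, 0.7136, -0.6753)  len=0.1500
  (v14,v19,v10) [+-+] → (-1.4881, 0.7136, -0.6753)–(-1.77877, 0.7136, -0.180736)  len=0.5737
  (v10,v19,v15) [+--] → (-1.77877, 0.7136, -0.180736)–(-1.885, 0.7136, 0)  len=0.2096

Chained into 2 loop(s):
  loop 1: 10 segments, perimeter = 4.1734
  loop 2: 12 segments, perimeter = 4.3804
Total perimeter = 8.554


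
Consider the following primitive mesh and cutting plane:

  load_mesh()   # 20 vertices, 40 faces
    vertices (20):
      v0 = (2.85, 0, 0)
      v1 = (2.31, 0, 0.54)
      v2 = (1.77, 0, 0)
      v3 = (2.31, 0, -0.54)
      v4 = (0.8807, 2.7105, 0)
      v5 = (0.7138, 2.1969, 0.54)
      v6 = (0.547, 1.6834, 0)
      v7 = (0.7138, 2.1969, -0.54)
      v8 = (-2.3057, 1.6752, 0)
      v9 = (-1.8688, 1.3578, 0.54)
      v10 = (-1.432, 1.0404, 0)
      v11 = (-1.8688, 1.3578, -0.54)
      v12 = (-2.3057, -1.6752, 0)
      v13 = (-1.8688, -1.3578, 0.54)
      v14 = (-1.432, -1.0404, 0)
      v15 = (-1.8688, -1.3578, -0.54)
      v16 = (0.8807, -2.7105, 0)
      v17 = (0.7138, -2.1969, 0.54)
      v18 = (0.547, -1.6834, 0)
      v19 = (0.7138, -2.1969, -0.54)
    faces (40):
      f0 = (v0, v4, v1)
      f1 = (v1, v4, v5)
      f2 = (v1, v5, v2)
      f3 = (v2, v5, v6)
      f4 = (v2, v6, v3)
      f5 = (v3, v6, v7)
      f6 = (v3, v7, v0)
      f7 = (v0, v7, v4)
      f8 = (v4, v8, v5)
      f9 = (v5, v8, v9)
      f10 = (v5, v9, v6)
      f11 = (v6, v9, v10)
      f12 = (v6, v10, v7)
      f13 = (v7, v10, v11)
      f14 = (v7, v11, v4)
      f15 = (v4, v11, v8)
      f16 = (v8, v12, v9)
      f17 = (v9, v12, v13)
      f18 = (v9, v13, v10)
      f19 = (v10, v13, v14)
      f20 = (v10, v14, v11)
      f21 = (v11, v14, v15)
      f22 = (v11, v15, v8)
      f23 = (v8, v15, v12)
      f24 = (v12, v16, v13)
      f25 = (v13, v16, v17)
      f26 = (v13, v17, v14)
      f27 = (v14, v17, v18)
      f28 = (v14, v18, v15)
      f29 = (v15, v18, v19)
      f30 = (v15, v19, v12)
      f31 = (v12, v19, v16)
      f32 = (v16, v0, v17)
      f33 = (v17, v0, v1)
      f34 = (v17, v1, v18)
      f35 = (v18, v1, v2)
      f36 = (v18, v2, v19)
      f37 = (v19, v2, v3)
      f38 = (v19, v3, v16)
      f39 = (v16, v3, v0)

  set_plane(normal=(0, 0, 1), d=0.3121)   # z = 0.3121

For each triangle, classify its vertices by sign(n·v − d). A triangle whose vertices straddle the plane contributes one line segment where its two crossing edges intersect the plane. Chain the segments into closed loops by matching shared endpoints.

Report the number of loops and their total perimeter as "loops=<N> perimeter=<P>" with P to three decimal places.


Straddling triangles (20 of 40):
  (v0,v4,v1) [--+] → (1.70678, 1.14393, 0.3121)–(2.5379, 0, 0.3121)  len=1.4140
  (v1,v4,v5) [+-+] → (1.70678, 1.14393, 0.3121)–(0.784238, 2.41366, 0.3121)  len=1.5695
  (v1,v5,v2) [++-] → (1.15956, 1.26973, 0.3121)–(2.0821, 0, 0.3121)  len=1.5695
  (v2,v5,v6) [-+-] → (1.15956, 1.26973, 0.3121)–(0.643404, 1.98018, 0.3121)  len=0.8782
  (v4,v8,v5) [--+] → (-0.560541, 1.97672, 0.3121)–(0.784238, 2.41366, 0.3121)  len=1.4140
  (v5,v8,v9) [+-+] → (-0.560541, 1.97672, 0.3121)–(-2.05319, 1.49175, 0.3121)  len=1.5695
  (v5,v9,v6) [++-] → (-0.849243, 1.49522, 0.3121)–(0.643404, 1.98018, 0.3121)  len=1.5695
  (v6,v9,v10) [-+-] → (-0.849243, 1.49522, 0.3121)–(-1.68445, 1.22385, 0.3121)  len=0.8782
  (v8,v12,v9) [--+] → (-2.05319, 0.0777617, 0.3121)–(-2.05319, 1.49175, 0.3121)  len=1.4140
  (v9,v12,v13) [+-+] → (-2.05319, 0.0777617, 0.3121)–(-2.05319, -1.49175, 0.3121)  len=1.5695
  (v9,v13,v10) [++-] → (-1.68445, -0.345671, 0.3121)–(-1.68445, 1.22385, 0.3121)  len=1.5695
  (v10,v13,v14) [-+-] → (-1.68445, -0.345671, 0.3121)–(-1.68445, -1.22385, 0.3121)  len=0.8782
  (v12,v16,v13) [--+] → (-0.708409, -1.92869, 0.3121)–(-2.05319, -1.49175, 0.3121)  len=1.4140
  (v13,v16,v17) [+-+] → (-0.708409, -1.92869, 0.3121)–(0.784238, -2.41366, 0.3121)  len=1.5695
  (v13,v17,v14) [++-] → (-0.191807, -1.70881, 0.3121)–(-1.68445, -1.22385, 0.3121)  len=1.5695
  (v14,v17,v18) [-+-] → (-0.191807, -1.70881, 0.3121)–(0.643404, -1.98018, 0.3121)  len=0.8782
  (v16,v0,v17) [--+] → (1.61536, -1.26973, 0.3121)–(0.784238, -2.41366, 0.3121)  len=1.4140
  (v17,v0,v1) [+-+] → (1.61536, -1.26973, 0.3121)–(2.5379, 0, 0.3121)  len=1.5695
  (v17,v1,v18) [++-] → (1.56595, -0.710457, 0.3121)–(0.643404, -1.98018, 0.3121)  len=1.5695
  (v18,v1,v2) [-+-] → (1.56595, -0.710457, 0.3121)–(2.0821, 0, 0.3121)  len=0.8782

Chained into 2 loop(s):
  loop 1: 10 segments, perimeter = 14.9173
  loop 2: 10 segments, perimeter = 12.2383
Total perimeter = 27.156

loops=2 perimeter=27.156


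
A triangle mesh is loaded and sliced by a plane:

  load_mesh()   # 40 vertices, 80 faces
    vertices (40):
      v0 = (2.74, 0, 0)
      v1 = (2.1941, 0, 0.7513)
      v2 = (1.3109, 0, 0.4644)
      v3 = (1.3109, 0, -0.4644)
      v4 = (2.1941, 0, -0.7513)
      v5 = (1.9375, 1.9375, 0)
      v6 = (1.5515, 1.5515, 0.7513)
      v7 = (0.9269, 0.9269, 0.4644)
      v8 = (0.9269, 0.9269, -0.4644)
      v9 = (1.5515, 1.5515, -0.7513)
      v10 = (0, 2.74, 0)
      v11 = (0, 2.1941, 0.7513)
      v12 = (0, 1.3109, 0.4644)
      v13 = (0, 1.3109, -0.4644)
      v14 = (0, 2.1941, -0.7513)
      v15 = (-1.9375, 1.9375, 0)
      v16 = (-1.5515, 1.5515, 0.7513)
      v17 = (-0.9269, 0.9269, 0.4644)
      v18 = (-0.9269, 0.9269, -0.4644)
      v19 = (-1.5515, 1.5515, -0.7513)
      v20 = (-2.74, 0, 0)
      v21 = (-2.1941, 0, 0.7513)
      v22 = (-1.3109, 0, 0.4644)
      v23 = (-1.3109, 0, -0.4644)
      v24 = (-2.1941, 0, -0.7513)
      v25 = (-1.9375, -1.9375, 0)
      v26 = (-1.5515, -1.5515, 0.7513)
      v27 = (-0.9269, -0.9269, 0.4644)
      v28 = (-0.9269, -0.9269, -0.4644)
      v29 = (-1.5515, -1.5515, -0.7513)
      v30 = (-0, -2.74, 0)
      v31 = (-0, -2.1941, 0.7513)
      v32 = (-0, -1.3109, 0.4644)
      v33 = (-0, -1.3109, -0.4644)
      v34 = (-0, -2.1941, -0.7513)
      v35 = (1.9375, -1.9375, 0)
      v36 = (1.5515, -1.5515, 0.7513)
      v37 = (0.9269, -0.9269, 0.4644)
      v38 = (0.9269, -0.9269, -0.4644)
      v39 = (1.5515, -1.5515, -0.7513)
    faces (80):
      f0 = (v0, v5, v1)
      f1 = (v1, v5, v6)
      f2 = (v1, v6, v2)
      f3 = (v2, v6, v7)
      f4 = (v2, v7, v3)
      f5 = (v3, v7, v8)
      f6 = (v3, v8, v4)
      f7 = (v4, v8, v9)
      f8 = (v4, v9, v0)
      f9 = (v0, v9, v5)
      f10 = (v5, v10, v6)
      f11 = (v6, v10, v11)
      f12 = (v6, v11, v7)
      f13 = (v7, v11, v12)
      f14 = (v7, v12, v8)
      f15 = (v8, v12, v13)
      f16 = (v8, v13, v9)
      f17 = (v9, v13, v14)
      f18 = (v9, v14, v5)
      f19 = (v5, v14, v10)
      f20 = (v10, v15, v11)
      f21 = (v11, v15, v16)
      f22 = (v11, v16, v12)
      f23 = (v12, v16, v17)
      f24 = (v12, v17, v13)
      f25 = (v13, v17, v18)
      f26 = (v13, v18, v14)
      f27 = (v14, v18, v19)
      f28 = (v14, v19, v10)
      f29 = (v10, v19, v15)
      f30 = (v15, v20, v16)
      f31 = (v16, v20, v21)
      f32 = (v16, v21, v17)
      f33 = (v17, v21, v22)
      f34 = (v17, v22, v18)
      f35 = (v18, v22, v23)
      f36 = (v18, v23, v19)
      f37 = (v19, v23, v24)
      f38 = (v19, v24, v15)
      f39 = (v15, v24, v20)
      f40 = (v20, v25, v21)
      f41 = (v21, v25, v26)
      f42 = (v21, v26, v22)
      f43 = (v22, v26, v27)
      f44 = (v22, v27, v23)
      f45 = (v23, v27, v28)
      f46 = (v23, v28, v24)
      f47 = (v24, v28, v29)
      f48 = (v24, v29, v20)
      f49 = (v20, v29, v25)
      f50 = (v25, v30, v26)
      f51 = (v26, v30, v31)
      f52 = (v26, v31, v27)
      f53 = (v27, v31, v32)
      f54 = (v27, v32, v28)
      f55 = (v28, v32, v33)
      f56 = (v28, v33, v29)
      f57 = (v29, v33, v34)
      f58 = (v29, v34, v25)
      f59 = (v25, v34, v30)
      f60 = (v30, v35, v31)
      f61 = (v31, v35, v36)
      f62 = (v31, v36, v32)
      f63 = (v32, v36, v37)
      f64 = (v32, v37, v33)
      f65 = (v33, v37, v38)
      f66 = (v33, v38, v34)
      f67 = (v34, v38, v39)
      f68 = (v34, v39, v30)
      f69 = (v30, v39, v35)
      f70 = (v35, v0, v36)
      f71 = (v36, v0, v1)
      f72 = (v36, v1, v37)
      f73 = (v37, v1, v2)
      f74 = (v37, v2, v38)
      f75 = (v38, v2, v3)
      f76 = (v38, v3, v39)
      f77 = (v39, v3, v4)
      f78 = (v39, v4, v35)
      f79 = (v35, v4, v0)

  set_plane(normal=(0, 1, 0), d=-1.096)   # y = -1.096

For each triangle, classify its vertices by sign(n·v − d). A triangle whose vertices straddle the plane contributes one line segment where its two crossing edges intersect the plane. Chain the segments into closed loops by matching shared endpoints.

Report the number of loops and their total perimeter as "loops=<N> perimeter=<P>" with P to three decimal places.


loops=2 perimeter=10.611

Straddling triangles (24 of 80):
  (v20,v25,v21) [+-+] → (-2.28604, -1.096, 0)–(-2.04895, -1.096, 0.326307)  len=0.4033
  (v21,v25,v26) [+--] → (-2.04895, -1.096, 0.326307)–(-1.74016, -1.096, 0.7513)  len=0.5253
  (v21,v26,v22) [+-+] → (-1.74016, -1.096, 0.7513)–(-1.48086, -1.096, 0.66707)  len=0.2726
  (v22,v26,v27) [+-+] → (-1.48086, -1.096, 0.66707)–(-1.096, -1.096, 0.542073)  len=0.4047
  (v24,v28,v29) [++-] → (-1.096, -1.096, -0.542073)–(-1.74016, -1.096, -0.7513)  len=0.6773
  (v24,v29,v20) [+-+] → (-1.74016, -1.096, -0.7513)–(-1.90043, -1.096, -0.530728)  len=0.2727
  (v20,v29,v25) [+--] → (-1.90043, -1.096, -0.530728)–(-2.28604, -1.096, 0)  len=0.6560
  (v26,v31,v27) [--+] → (-0.803211, -1.096, 0.502685)–(-1.096, -1.096, 0.542073)  len=0.2954
  (v27,v31,v32) [+--] → (-0.803211, -1.096, 0.502685)–(-0.518726, -1.096, 0.4644)  len=0.2870
  (v27,v32,v28) [+-+] → (-0.518726, -1.096, 0.4644)–(-0.518726, -1.096, -0.0553894)  len=0.5198
  (v28,v32,v33) [+--] → (-0.518726, -1.096, -0.0553894)–(-0.518726, -1.096, -0.4644)  len=0.4090
  (v28,v33,v29) [+--] → (-0.518726, -1.096, -0.4644)–(-1.096, -1.096, -0.542073)  len=0.5825
  (v32,v36,v37) [--+] → (1.096, -1.096, 0.542073)–(0.518726, -1.096, 0.4644)  len=0.5825
  (v32,v37,v33) [-+-] → (0.518726, -1.096, 0.4644)–(0.518726, -1.096, 0.0553894)  len=0.4090
  (v33,v37,v38) [-++] → (0.518726, -1.096, 0.0553894)–(0.518726, -1.096, -0.4644)  len=0.5198
  (v33,v38,v34) [-+-] → (0.518726, -1.096, -0.4644)–(0.803211, -1.096, -0.502685)  len=0.2870
  (v34,v38,v39) [-+-] → (0.803211, -1.096, -0.502685)–(1.096, -1.096, -0.542073)  len=0.2954
  (v35,v0,v36) [-+-] → (2.28604, -1.096, 0)–(1.90043, -1.096, 0.530728)  len=0.6560
  (v36,v0,v1) [-++] → (1.90043, -1.096, 0.530728)–(1.74016, -1.096, 0.7513)  len=0.2727
  (v36,v1,v37) [-++] → (1.74016, -1.096, 0.7513)–(1.096, -1.096, 0.542073)  len=0.6773
  (v38,v3,v39) [++-] → (1.48086, -1.096, -0.66707)–(1.096, -1.096, -0.542073)  len=0.4047
  (v39,v3,v4) [-++] → (1.48086, -1.096, -0.66707)–(1.74016, -1.096, -0.7513)  len=0.2726
  (v39,v4,v35) [-+-] → (1.74016, -1.096, -0.7513)–(2.04895, -1.096, -0.326307)  len=0.5253
  (v35,v4,v0) [-++] → (2.04895, -1.096, -0.326307)–(2.28604, -1.096, 0)  len=0.4033

Chained into 2 loop(s):
  loop 1: 12 segments, perimeter = 5.3057
  loop 2: 12 segments, perimeter = 5.3057
Total perimeter = 10.611
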